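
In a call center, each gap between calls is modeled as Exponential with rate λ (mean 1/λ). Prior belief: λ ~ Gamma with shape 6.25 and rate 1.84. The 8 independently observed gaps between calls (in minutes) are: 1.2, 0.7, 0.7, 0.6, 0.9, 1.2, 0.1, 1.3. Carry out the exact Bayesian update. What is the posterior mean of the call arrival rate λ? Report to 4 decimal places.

1.6686

With a Gamma(shape α, rate β) prior on the exponential rate λ, the posterior after n observations with total T = Σxᵢ is Gamma(α+n, β+T).
Sum of observations T = 6.7 minutes; n = 8.
Posterior: Gamma(6.25+8, 1.84+6.7) = Gamma(14.25, 8.54).
Posterior mean of λ = α/β = 14.25/8.54 = 1.6686.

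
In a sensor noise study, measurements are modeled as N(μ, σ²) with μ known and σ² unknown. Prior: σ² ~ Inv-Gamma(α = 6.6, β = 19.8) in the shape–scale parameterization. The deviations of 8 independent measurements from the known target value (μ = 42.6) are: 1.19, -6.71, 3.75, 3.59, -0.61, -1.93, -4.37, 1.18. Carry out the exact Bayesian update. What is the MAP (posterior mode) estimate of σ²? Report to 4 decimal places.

5.9300

With known mean μ and an Inverse-Gamma(α, β) prior on σ², the Normal likelihood is conjugate: posterior is Inv-Gamma(α + n/2, β + Σ(xᵢ−μ)²/2).
Σ(xᵢ−μ)² = (1.19)² + (-6.71)² + (3.75)² + (3.59)² + (-0.61)² + (-1.93)² + (-4.37)² + (1.18)² = 97.9771.
Posterior: Inv-Gamma(6.6 + 8/2, 19.8 + 97.9771/2) = Inv-Gamma(10.60, 68.78855).
Mode = β/(α+1) = 68.78855/11.60 = 5.9300.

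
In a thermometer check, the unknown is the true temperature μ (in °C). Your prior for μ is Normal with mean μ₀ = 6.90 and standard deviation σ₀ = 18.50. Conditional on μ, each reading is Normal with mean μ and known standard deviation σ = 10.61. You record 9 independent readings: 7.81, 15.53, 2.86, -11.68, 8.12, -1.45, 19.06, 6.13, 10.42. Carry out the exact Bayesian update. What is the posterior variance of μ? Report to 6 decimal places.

For Normal data with known variance σ², a Normal(μ₀, σ₀²) prior on μ is conjugate. Posterior precision = 1/σ₀² + n/σ²; posterior mean is the precision-weighted average of μ₀ and x̄.
σ₀² = 18.50² = 342.25, σ² = 10.61² = 112.5721; σ² + n·σ₀² = 112.5721 + 9·342.25 = 3192.8221.
Posterior precision = 1/σ₀² + n/σ² = 1/342.25 + 9/112.5721 = (σ² + n·σ₀²)/(σ₀²σ²) = 3192.8221/(342.25·112.5721); posterior variance σₙ² = σ₀²σ²/(σ² + n·σ₀²) = 342.25·112.5721/3192.8221 = 12.067005.

12.067005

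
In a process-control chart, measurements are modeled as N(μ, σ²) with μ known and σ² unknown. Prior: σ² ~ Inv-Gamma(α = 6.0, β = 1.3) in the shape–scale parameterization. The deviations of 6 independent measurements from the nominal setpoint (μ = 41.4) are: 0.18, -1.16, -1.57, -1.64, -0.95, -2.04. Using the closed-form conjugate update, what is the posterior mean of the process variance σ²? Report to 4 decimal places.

0.8873

With known mean μ and an Inverse-Gamma(α, β) prior on σ², the Normal likelihood is conjugate: posterior is Inv-Gamma(α + n/2, β + Σ(xᵢ−μ)²/2).
Σ(xᵢ−μ)² = (0.18)² + (-1.16)² + (-1.57)² + (-1.64)² + (-0.95)² + (-2.04)² = 11.5966.
Posterior: Inv-Gamma(6.0 + 6/2, 1.3 + 11.5966/2) = Inv-Gamma(9.00, 7.09830).
E[σ²|data] = β/(α−1) = 7.09830/8.00 = 0.8873.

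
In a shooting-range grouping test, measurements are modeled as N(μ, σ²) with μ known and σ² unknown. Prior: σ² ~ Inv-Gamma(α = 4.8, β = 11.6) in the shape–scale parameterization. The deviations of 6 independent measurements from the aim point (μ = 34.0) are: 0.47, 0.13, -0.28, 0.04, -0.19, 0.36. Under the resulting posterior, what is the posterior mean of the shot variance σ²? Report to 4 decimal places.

With known mean μ and an Inverse-Gamma(α, β) prior on σ², the Normal likelihood is conjugate: posterior is Inv-Gamma(α + n/2, β + Σ(xᵢ−μ)²/2).
Σ(xᵢ−μ)² = (0.47)² + (0.13)² + (-0.28)² + (0.04)² + (-0.19)² + (0.36)² = 0.4835.
Posterior: Inv-Gamma(4.8 + 6/2, 11.6 + 0.4835/2) = Inv-Gamma(7.80, 11.84175).
E[σ²|data] = β/(α−1) = 11.84175/6.80 = 1.7414.

1.7414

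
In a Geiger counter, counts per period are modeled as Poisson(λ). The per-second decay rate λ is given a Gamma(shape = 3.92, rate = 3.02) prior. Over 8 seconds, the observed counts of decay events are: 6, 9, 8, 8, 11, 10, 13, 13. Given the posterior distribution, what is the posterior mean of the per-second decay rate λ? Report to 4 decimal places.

With a Gamma(shape α, rate β) prior, the Poisson likelihood is conjugate: the posterior is Gamma(α + ΣXᵢ, β + n).
Sum of counts S = 78 over n = 8 seconds.
Posterior: Gamma(α+S, β+n) = Gamma(3.92+78, 3.02+8) = Gamma(81.92, 11.02).
Posterior mean = α/β = 81.92/11.02 = 7.4338.

7.4338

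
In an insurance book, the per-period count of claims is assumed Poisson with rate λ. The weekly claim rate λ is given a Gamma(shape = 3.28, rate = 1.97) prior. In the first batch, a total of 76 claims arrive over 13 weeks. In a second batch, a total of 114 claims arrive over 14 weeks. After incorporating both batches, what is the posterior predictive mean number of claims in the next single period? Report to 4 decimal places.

6.6717

With a Gamma(shape α, rate β) prior, the Poisson likelihood is conjugate: the posterior is Gamma(α + ΣXᵢ, β + n).
After batch 1: Gamma(α+S, β+n) = Gamma(3.28+76, 1.97+13) = Gamma(79.28, 14.97).
After batch 2: Gamma(α+S, β+n) = Gamma(79.28+114, 14.97+14) = Gamma(193.28, 28.97).
The predictive distribution for one future period is NegBinom with mean α/β = 6.6717.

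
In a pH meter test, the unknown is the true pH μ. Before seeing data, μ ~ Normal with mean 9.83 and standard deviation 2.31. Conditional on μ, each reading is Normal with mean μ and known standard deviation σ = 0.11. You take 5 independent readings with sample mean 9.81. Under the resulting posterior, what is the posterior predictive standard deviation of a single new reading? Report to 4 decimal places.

0.1205

For Normal data with known variance σ², a Normal(μ₀, σ₀²) prior on μ is conjugate. Posterior precision = 1/σ₀² + n/σ²; posterior mean is the precision-weighted average of μ₀ and x̄.
σ₀² = 2.31² = 5.3361, σ² = 0.11² = 0.0121; σ² + n·σ₀² = 0.0121 + 5·5.3361 = 26.6926.
Posterior precision = 1/σ₀² + n/σ² = 1/5.3361 + 5/0.0121 = (σ² + n·σ₀²)/(σ₀²σ²) = 26.6926/(5.3361·0.0121); posterior variance σₙ² = σ₀²σ²/(σ² + n·σ₀²) = 5.3361·0.0121/26.6926 = 0.002419.
Predictive variance for one new observation = σₙ² + σ² = 5.3361·0.0121/26.6926 + 0.0121 = σ²·(σ₀² + 26.6926)/26.6926 = 0.0121·32.0287/26.6926 = 0.014519; SD = √(0.0121·32.0287/26.6926) = 0.1205.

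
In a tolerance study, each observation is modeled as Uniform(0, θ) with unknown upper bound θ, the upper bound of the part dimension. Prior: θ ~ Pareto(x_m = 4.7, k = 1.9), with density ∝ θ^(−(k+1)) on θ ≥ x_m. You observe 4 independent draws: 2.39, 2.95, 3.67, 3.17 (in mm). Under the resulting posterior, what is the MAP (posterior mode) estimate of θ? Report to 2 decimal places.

4.70

A Pareto(scale x_m, shape k) prior on the upper bound θ of Uniform(0, θ) is conjugate: posterior is Pareto(max(x_m, max xᵢ), k + n).
Sample maximum = 3.67; prior scale x_m = 4.7 → posterior scale = max = 4.70.
Posterior shape = 1.9 + 4 = 5.9.
The Pareto density is decreasing on [x_m, ∞), so the mode is x_m = 4.70.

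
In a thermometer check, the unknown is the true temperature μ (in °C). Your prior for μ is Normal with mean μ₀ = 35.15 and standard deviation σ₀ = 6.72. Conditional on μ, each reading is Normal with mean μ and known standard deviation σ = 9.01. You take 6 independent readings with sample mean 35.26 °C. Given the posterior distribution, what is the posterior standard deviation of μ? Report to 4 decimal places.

3.2266

For Normal data with known variance σ², a Normal(μ₀, σ₀²) prior on μ is conjugate. Posterior precision = 1/σ₀² + n/σ²; posterior mean is the precision-weighted average of μ₀ and x̄.
σ₀² = 6.72² = 45.1584, σ² = 9.01² = 81.1801; σ² + n·σ₀² = 81.1801 + 6·45.1584 = 352.1305.
Posterior precision = 1/σ₀² + n/σ² = 1/45.1584 + 6/81.1801 = (σ² + n·σ₀²)/(σ₀²σ²) = 352.1305/(45.1584·81.1801); posterior variance σₙ² = σ₀²σ²/(σ² + n·σ₀²) = 45.1584·81.1801/352.1305 = 10.410809.
Posterior SD = √σₙ² = √(45.1584·81.1801/352.1305) = 3.2266.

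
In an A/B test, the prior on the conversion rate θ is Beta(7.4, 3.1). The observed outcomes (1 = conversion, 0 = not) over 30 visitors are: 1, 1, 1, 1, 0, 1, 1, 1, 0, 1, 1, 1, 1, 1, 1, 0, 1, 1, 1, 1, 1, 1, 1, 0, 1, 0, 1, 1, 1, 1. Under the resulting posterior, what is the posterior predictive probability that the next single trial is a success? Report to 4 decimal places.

The Beta prior is conjugate to a Binomial/Bernoulli likelihood; the update adds successes to α and failures to β.
Posterior: Beta(α+k, β+n−k) = Beta(7.4+25, 3.1+5) = Beta(32.4, 8.1).
For a single future Bernoulli trial, P(success | data) = α/(α+β) = 0.8000.

0.8000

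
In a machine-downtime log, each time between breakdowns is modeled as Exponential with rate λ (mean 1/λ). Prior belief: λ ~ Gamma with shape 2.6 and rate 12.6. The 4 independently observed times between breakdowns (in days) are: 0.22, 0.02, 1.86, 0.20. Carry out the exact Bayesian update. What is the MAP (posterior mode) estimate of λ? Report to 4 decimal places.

0.3758

With a Gamma(shape α, rate β) prior on the exponential rate λ, the posterior after n observations with total T = Σxᵢ is Gamma(α+n, β+T).
Sum of observations T = 2.30 days; n = 4.
Posterior: Gamma(2.6+4, 12.6+2.30) = Gamma(6.6, 14.90).
Mode = (α−1)/β = 0.3758.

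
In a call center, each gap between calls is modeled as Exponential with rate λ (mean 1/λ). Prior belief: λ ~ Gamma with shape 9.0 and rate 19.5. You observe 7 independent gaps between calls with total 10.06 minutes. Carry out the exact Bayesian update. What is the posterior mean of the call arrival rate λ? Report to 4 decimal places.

0.5413

With a Gamma(shape α, rate β) prior on the exponential rate λ, the posterior after n observations with total T = Σxᵢ is Gamma(α+n, β+T).
Posterior: Gamma(9.0+7, 19.5+10.06) = Gamma(16.0, 29.56).
Posterior mean of λ = α/β = 16.0/29.56 = 0.5413.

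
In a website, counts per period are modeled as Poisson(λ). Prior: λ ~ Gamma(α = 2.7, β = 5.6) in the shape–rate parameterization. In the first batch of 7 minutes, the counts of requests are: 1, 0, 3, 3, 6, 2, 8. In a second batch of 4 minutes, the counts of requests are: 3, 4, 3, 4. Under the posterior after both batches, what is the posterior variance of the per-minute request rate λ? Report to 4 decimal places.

0.1441

With a Gamma(shape α, rate β) prior, the Poisson likelihood is conjugate: the posterior is Gamma(α + ΣXᵢ, β + n).
Batch 1: sum of counts S = 23 over n = 7 minutes.
After batch 1: Gamma(α+S, β+n) = Gamma(2.7+23, 5.6+7) = Gamma(25.7, 12.6).
Batch 2: sum of counts S = 14 over n = 4 minutes.
After batch 2: Gamma(α+S, β+n) = Gamma(25.7+14, 12.6+4) = Gamma(39.7, 16.6).
Var = α/β² = 39.7/16.6² = 0.1441.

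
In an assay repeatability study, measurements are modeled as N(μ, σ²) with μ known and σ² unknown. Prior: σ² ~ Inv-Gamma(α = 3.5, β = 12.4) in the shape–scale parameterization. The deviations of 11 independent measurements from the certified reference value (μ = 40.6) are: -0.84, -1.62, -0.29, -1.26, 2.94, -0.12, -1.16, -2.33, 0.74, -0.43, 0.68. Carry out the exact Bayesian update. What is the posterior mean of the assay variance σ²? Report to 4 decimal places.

2.9018

With known mean μ and an Inverse-Gamma(α, β) prior on σ², the Normal likelihood is conjugate: posterior is Inv-Gamma(α + n/2, β + Σ(xᵢ−μ)²/2).
Σ(xᵢ−μ)² = (-0.84)² + (-1.62)² + (-0.29)² + (-1.26)² + (2.94)² + (-0.12)² + (-1.16)² + (-2.33)² + (0.74)² + (-0.43)² + (0.68)² = 21.6291.
Posterior: Inv-Gamma(3.5 + 11/2, 12.4 + 21.6291/2) = Inv-Gamma(9.00, 23.21455).
E[σ²|data] = β/(α−1) = 23.21455/8.00 = 2.9018.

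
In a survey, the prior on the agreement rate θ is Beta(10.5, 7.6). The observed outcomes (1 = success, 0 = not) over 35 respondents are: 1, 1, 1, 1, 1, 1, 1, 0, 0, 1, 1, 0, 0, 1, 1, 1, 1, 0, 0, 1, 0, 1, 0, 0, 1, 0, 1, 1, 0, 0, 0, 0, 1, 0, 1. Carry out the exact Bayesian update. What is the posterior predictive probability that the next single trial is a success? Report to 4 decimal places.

0.5744

The Beta prior is conjugate to a Binomial/Bernoulli likelihood; the update adds successes to α and failures to β.
Posterior: Beta(α+k, β+n−k) = Beta(10.5+20, 7.6+15) = Beta(30.5, 22.6).
For a single future Bernoulli trial, P(success | data) = α/(α+β) = 0.5744.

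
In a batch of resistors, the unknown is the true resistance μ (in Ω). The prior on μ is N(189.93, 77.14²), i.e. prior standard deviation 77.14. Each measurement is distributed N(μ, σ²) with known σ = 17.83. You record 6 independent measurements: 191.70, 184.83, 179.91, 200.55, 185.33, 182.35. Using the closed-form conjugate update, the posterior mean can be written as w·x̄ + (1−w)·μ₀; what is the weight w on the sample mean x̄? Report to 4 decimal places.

For Normal data with known variance σ², a Normal(μ₀, σ₀²) prior on μ is conjugate. Posterior precision = 1/σ₀² + n/σ²; posterior mean is the precision-weighted average of μ₀ and x̄.
σ₀² = 77.14² = 5950.5796, σ² = 17.83² = 317.9089. Prior precision 1/σ₀² = 1/5950.5796; data precision n/σ² = 6/317.9089.
w = (n/σ²)/(1/σ₀² + n/σ²) = n·σ₀²/(σ² + n·σ₀²) = 6·5950.5796/(317.9089 + 6·5950.5796) = 35703.4776/36021.3865 = 0.9912.

0.9912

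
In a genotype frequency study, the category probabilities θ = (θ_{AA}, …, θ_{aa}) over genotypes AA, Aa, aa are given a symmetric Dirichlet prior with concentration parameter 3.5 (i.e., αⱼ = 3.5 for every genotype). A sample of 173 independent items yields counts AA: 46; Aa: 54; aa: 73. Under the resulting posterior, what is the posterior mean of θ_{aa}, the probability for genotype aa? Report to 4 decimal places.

0.4169

The Dirichlet prior is conjugate to the Multinomial likelihood: each posterior αⱼ = prior αⱼ + observed count nⱼ.
Posterior concentration: (49.5, 57.5, 76.5), total = 183.5.
E[θ_{aa}|data] = α_{aa}/Σα = 76.5/183.5 = 0.4169.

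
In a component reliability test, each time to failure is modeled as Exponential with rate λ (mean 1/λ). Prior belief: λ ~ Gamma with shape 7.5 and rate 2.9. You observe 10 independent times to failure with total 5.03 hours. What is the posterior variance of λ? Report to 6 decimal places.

With a Gamma(shape α, rate β) prior on the exponential rate λ, the posterior after n observations with total T = Σxᵢ is Gamma(α+n, β+T).
Posterior: Gamma(7.5+10, 2.9+5.03) = Gamma(17.5, 7.93).
Var = α/β² = 0.278286.

0.278286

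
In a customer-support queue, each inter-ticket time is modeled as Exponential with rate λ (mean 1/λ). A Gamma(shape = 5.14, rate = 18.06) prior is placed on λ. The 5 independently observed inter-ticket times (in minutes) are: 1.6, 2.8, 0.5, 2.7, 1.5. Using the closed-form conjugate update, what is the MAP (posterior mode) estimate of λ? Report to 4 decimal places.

0.3365

With a Gamma(shape α, rate β) prior on the exponential rate λ, the posterior after n observations with total T = Σxᵢ is Gamma(α+n, β+T).
Sum of observations T = 9.1 minutes; n = 5.
Posterior: Gamma(5.14+5, 18.06+9.1) = Gamma(10.14, 27.16).
Mode = (α−1)/β = 0.3365.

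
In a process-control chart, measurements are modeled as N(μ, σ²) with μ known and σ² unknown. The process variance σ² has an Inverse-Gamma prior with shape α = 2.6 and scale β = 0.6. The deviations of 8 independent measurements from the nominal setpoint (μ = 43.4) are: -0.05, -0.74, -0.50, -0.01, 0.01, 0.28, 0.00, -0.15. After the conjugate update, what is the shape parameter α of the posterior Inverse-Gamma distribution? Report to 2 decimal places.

6.60

With known mean μ and an Inverse-Gamma(α, β) prior on σ², the Normal likelihood is conjugate: posterior is Inv-Gamma(α + n/2, β + Σ(xᵢ−μ)²/2).
Σ(xᵢ−μ)² = (-0.05)² + (-0.74)² + (-0.50)² + (-0.01)² + (0.01)² + (0.28)² + (0.00)² + (-0.15)² = 0.9012.
Posterior: Inv-Gamma(2.6 + 8/2, 0.6 + 0.9012/2) = Inv-Gamma(6.60, 1.05060).
Posterior α = 6.60.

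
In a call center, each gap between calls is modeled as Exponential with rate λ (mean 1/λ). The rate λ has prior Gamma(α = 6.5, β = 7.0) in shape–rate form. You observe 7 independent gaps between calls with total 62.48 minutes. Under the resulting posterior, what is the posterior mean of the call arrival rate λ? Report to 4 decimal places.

With a Gamma(shape α, rate β) prior on the exponential rate λ, the posterior after n observations with total T = Σxᵢ is Gamma(α+n, β+T).
Posterior: Gamma(6.5+7, 7.0+62.48) = Gamma(13.5, 69.48).
Posterior mean of λ = α/β = 13.5/69.48 = 0.1943.

0.1943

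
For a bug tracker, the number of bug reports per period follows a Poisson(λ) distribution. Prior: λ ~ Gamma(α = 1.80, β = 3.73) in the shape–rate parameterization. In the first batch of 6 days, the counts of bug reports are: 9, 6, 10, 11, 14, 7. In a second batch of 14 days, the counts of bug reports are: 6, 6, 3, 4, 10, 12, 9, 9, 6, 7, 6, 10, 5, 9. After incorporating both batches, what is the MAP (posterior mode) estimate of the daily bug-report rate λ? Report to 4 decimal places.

With a Gamma(shape α, rate β) prior, the Poisson likelihood is conjugate: the posterior is Gamma(α + ΣXᵢ, β + n).
Batch 1: sum of counts S = 57 over n = 6 days.
After batch 1: Gamma(α+S, β+n) = Gamma(1.80+57, 3.73+6) = Gamma(58.80, 9.73).
Batch 2: sum of counts S = 102 over n = 14 days.
After batch 2: Gamma(α+S, β+n) = Gamma(58.80+102, 9.73+14) = Gamma(160.80, 23.73).
Mode of Gamma(α,β) for α≥1 is (α−1)/β = 159.80/23.73 = 6.7341.

6.7341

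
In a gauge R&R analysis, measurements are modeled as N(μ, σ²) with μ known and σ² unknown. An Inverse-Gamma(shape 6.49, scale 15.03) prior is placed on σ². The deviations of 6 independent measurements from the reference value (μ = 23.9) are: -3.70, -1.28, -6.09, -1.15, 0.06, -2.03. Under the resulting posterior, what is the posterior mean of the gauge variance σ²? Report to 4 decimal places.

With known mean μ and an Inverse-Gamma(α, β) prior on σ², the Normal likelihood is conjugate: posterior is Inv-Gamma(α + n/2, β + Σ(xᵢ−μ)²/2).
Σ(xᵢ−μ)² = (-3.70)² + (-1.28)² + (-6.09)² + (-1.15)² + (0.06)² + (-2.03)² = 57.8635.
Posterior: Inv-Gamma(6.49 + 6/2, 15.03 + 57.8635/2) = Inv-Gamma(9.49, 43.96175).
E[σ²|data] = β/(α−1) = 43.96175/8.49 = 5.1781.

5.1781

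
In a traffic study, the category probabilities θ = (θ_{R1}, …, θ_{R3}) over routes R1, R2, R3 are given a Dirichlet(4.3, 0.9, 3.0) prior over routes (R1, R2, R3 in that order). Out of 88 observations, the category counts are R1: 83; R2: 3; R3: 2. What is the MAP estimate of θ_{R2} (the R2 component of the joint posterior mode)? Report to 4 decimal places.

0.0311

The Dirichlet prior is conjugate to the Multinomial likelihood: each posterior αⱼ = prior αⱼ + observed count nⱼ.
Posterior concentration: (87.3, 3.9, 5.0), total = 96.2.
Joint mode component: (α_{R2}−1)/(Σα−K) = 2.9/93.2 = 0.0311.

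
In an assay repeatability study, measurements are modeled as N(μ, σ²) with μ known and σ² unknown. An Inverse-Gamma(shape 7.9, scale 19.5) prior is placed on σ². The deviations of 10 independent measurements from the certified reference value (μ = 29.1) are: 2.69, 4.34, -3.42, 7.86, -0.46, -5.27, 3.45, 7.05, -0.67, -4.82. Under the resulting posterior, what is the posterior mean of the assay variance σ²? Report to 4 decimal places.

10.5806

With known mean μ and an Inverse-Gamma(α, β) prior on σ², the Normal likelihood is conjugate: posterior is Inv-Gamma(α + n/2, β + Σ(xᵢ−μ)²/2).
Σ(xᵢ−μ)² = (2.69)² + (4.34)² + (-3.42)² + (7.86)² + (-0.46)² + (-5.27)² + (3.45)² + (7.05)² + (-0.67)² + (-4.82)² = 212.8185.
Posterior: Inv-Gamma(7.9 + 10/2, 19.5 + 212.8185/2) = Inv-Gamma(12.90, 125.90925).
E[σ²|data] = β/(α−1) = 125.90925/11.90 = 10.5806.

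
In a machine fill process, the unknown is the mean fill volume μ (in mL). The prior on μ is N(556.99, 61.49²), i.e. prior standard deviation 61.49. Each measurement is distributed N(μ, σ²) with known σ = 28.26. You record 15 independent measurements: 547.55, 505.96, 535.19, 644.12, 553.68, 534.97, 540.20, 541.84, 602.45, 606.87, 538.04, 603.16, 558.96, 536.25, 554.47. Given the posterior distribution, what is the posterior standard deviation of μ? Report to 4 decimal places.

For Normal data with known variance σ², a Normal(μ₀, σ₀²) prior on μ is conjugate. Posterior precision = 1/σ₀² + n/σ²; posterior mean is the precision-weighted average of μ₀ and x̄.
σ₀² = 61.49² = 3781.0201, σ² = 28.26² = 798.6276; σ² + n·σ₀² = 798.6276 + 15·3781.0201 = 57513.9291.
Posterior precision = 1/σ₀² + n/σ² = 1/3781.0201 + 15/798.6276 = (σ² + n·σ₀²)/(σ₀²σ²) = 57513.9291/(3781.0201·798.6276); posterior variance σₙ² = σ₀²σ²/(σ² + n·σ₀²) = 3781.0201·798.6276/57513.9291 = 52.502534.
Posterior SD = √σₙ² = √(3781.0201·798.6276/57513.9291) = 7.2459.

7.2459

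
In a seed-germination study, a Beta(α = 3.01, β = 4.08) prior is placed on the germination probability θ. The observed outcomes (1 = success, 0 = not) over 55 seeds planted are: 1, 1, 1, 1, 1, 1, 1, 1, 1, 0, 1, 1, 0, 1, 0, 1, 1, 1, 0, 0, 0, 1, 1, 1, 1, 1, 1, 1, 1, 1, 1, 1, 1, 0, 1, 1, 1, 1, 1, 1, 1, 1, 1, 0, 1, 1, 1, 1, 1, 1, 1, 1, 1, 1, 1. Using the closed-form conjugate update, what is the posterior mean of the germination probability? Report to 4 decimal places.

0.8054

The Beta prior is conjugate to a Binomial/Bernoulli likelihood; the update adds successes to α and failures to β.
Posterior: Beta(α+k, β+n−k) = Beta(3.01+47, 4.08+8) = Beta(50.01, 12.08).
Posterior mean = α/(α+β) = 50.01/62.09 = 0.8054.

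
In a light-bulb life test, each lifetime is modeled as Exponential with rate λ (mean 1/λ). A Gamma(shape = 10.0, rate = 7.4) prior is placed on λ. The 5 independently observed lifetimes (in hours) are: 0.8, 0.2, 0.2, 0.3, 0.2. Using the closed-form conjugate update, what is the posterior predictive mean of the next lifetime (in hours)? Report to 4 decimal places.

With a Gamma(shape α, rate β) prior on the exponential rate λ, the posterior after n observations with total T = Σxᵢ is Gamma(α+n, β+T).
Sum of observations T = 1.7 hours; n = 5.
Posterior: Gamma(10.0+5, 7.4+1.7) = Gamma(15.0, 9.1).
The predictive distribution for the next observation is Lomax; its mean is β/(α−1) = 9.1/14.0 = 0.6500.

0.6500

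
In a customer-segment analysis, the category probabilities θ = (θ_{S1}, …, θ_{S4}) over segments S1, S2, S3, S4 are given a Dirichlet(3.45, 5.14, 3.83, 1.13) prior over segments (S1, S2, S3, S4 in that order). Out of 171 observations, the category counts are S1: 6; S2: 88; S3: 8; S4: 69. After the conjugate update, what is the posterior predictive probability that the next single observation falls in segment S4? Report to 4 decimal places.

The Dirichlet prior is conjugate to the Multinomial likelihood: each posterior αⱼ = prior αⱼ + observed count nⱼ.
Posterior concentration: (9.45, 93.14, 11.83, 70.13), total = 184.55.
P(next = S4 | data) = α_{S4}/Σα = 0.3800.

0.3800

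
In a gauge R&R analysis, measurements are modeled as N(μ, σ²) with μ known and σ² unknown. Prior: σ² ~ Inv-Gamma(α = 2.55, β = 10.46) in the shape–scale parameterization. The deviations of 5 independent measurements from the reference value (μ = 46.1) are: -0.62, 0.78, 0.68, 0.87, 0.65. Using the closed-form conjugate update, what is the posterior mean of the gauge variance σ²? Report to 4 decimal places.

2.9080

With known mean μ and an Inverse-Gamma(α, β) prior on σ², the Normal likelihood is conjugate: posterior is Inv-Gamma(α + n/2, β + Σ(xᵢ−μ)²/2).
Σ(xᵢ−μ)² = (-0.62)² + (0.78)² + (0.68)² + (0.87)² + (0.65)² = 2.6346.
Posterior: Inv-Gamma(2.55 + 5/2, 10.46 + 2.6346/2) = Inv-Gamma(5.05, 11.77730).
E[σ²|data] = β/(α−1) = 11.77730/4.05 = 2.9080.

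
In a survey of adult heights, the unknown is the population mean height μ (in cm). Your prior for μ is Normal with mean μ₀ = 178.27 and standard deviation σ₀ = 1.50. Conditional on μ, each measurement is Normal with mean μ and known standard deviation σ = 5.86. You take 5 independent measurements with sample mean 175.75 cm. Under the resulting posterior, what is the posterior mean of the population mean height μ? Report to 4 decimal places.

For Normal data with known variance σ², a Normal(μ₀, σ₀²) prior on μ is conjugate. Posterior precision = 1/σ₀² + n/σ²; posterior mean is the precision-weighted average of μ₀ and x̄.
n·x̄ = 5·175.75 = 878.75.
σ₀² = 1.50² = 2.25, σ² = 5.86² = 34.3396; σ² + n·σ₀² = 34.3396 + 5·2.25 = 45.5896.
Posterior mean = (μ₀/σ₀² + n·x̄/σ²)/(1/σ₀² + n/σ²) = (σ²·μ₀ + σ₀²·n·x̄)/(σ² + n·σ₀²) = (34.3396·178.27 + 2.25·878.75)/45.5896 = 8098.907992/45.5896 = 177.6481.

177.6481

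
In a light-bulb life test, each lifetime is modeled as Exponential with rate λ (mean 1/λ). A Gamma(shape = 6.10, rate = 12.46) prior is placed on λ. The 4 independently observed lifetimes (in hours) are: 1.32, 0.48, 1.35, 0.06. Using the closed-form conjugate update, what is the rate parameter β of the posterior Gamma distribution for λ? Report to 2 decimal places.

With a Gamma(shape α, rate β) prior on the exponential rate λ, the posterior after n observations with total T = Σxᵢ is Gamma(α+n, β+T).
Sum of observations T = 3.21 hours; n = 4.
Posterior: Gamma(6.10+4, 12.46+3.21) = Gamma(10.10, 15.67).
Posterior β = 15.67.

15.67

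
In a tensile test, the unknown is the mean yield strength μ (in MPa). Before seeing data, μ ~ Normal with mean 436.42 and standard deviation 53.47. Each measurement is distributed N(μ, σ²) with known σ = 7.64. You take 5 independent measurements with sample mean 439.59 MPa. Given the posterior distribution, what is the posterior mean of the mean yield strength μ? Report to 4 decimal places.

For Normal data with known variance σ², a Normal(μ₀, σ₀²) prior on μ is conjugate. Posterior precision = 1/σ₀² + n/σ²; posterior mean is the precision-weighted average of μ₀ and x̄.
n·x̄ = 5·439.59 = 2197.95.
σ₀² = 53.47² = 2859.0409, σ² = 7.64² = 58.3696; σ² + n·σ₀² = 58.3696 + 5·2859.0409 = 14353.5741.
Posterior mean = (μ₀/σ₀² + n·x̄/σ²)/(1/σ₀² + n/σ²) = (σ²·μ₀ + σ₀²·n·x̄)/(σ² + n·σ₀²) = (58.3696·436.42 + 2859.0409·2197.95)/14353.5741 = 6309502.606987/14353.5741 = 439.5771.

439.5771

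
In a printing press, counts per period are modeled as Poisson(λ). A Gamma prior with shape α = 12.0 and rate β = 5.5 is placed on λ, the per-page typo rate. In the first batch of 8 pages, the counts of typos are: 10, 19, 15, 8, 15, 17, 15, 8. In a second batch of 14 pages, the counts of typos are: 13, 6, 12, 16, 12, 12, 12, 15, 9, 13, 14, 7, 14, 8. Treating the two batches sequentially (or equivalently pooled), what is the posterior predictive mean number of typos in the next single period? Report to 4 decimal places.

10.2545

With a Gamma(shape α, rate β) prior, the Poisson likelihood is conjugate: the posterior is Gamma(α + ΣXᵢ, β + n).
Batch 1: sum of counts S = 107 over n = 8 pages.
After batch 1: Gamma(α+S, β+n) = Gamma(12.0+107, 5.5+8) = Gamma(119.0, 13.5).
Batch 2: sum of counts S = 163 over n = 14 pages.
After batch 2: Gamma(α+S, β+n) = Gamma(119.0+163, 13.5+14) = Gamma(282.0, 27.5).
The predictive distribution for one future period is NegBinom with mean α/β = 10.2545.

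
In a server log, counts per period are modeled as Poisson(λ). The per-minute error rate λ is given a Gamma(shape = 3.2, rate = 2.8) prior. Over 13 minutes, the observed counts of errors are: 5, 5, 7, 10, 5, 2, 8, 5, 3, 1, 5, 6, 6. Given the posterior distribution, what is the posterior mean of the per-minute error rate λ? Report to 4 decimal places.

4.5063

With a Gamma(shape α, rate β) prior, the Poisson likelihood is conjugate: the posterior is Gamma(α + ΣXᵢ, β + n).
Sum of counts S = 68 over n = 13 minutes.
Posterior: Gamma(α+S, β+n) = Gamma(3.2+68, 2.8+13) = Gamma(71.2, 15.8).
Posterior mean = α/β = 71.2/15.8 = 4.5063.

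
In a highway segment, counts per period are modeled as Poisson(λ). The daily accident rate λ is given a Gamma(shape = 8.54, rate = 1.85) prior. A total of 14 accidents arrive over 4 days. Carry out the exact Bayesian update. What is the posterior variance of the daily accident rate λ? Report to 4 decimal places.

0.6586

With a Gamma(shape α, rate β) prior, the Poisson likelihood is conjugate: the posterior is Gamma(α + ΣXᵢ, β + n).
Posterior: Gamma(α+S, β+n) = Gamma(8.54+14, 1.85+4) = Gamma(22.54, 5.85).
Var = α/β² = 22.54/5.85² = 0.6586.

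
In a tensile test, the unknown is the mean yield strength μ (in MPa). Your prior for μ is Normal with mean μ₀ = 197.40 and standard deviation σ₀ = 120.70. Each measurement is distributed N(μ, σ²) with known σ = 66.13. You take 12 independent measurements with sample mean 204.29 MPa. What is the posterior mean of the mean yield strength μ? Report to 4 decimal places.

204.1219

For Normal data with known variance σ², a Normal(μ₀, σ₀²) prior on μ is conjugate. Posterior precision = 1/σ₀² + n/σ²; posterior mean is the precision-weighted average of μ₀ and x̄.
n·x̄ = 12·204.29 = 2451.48.
σ₀² = 120.70² = 14568.49, σ² = 66.13² = 4373.1769; σ² + n·σ₀² = 4373.1769 + 12·14568.49 = 179195.0569.
Posterior mean = (μ₀/σ₀² + n·x̄/σ²)/(1/σ₀² + n/σ²) = (σ²·μ₀ + σ₀²·n·x̄)/(σ² + n·σ₀²) = (4373.1769·197.40 + 14568.49·2451.48)/179195.0569 = 36577626.98526/179195.0569 = 204.1219.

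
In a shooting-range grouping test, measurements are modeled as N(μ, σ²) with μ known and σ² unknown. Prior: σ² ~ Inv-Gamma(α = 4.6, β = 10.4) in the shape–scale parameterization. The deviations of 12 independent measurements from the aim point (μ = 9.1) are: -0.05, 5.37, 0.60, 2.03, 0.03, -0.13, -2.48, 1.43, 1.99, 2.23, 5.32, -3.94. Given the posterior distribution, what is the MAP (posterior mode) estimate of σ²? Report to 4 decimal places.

With known mean μ and an Inverse-Gamma(α, β) prior on σ², the Normal likelihood is conjugate: posterior is Inv-Gamma(α + n/2, β + Σ(xᵢ−μ)²/2).
Σ(xᵢ−μ)² = (-0.05)² + (5.37)² + (0.60)² + (2.03)² + (0.03)² + (-0.13)² + (-2.48)² + (1.43)² + (1.99)² + (2.23)² + (5.32)² + (-3.94)² = 94.2924.
Posterior: Inv-Gamma(4.6 + 12/2, 10.4 + 94.2924/2) = Inv-Gamma(10.60, 57.54620).
Mode = β/(α+1) = 57.54620/11.60 = 4.9609.

4.9609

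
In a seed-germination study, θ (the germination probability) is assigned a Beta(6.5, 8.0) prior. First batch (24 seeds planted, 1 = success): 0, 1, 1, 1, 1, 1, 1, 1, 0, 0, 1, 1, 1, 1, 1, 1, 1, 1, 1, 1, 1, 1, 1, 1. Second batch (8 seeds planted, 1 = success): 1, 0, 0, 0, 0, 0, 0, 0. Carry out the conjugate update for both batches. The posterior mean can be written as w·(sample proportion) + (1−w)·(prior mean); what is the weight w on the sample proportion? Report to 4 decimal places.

0.6882

The Beta prior is conjugate to a Binomial/Bernoulli likelihood; the update adds successes to α and failures to β.
Total number of seeds planted: n = 24 + 8 = 32.
Posterior mean = (α₀+k)/(α₀+β₀+n) = [n/(α₀+β₀+n)]·(k/n) + [(α₀+β₀)/(α₀+β₀+n)]·α₀/(α₀+β₀), so only n and the prior enter the weight.
The weight on the data is w = n/(α₀+β₀+n) = 32/(6.5+8.0+32) = 32/46.5 = 0.6882.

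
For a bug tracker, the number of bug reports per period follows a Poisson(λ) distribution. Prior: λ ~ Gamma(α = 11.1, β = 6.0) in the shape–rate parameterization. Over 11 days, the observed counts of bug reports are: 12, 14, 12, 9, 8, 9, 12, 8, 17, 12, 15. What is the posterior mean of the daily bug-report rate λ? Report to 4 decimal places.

With a Gamma(shape α, rate β) prior, the Poisson likelihood is conjugate: the posterior is Gamma(α + ΣXᵢ, β + n).
Sum of counts S = 128 over n = 11 days.
Posterior: Gamma(α+S, β+n) = Gamma(11.1+128, 6.0+11) = Gamma(139.1, 17.0).
Posterior mean = α/β = 139.1/17.0 = 8.1824.

8.1824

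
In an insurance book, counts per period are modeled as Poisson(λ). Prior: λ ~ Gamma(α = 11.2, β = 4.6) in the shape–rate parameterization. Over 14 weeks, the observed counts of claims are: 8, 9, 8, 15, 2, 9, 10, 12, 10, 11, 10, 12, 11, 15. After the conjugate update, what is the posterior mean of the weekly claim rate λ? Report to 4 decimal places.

8.2366

With a Gamma(shape α, rate β) prior, the Poisson likelihood is conjugate: the posterior is Gamma(α + ΣXᵢ, β + n).
Sum of counts S = 142 over n = 14 weeks.
Posterior: Gamma(α+S, β+n) = Gamma(11.2+142, 4.6+14) = Gamma(153.2, 18.6).
Posterior mean = α/β = 153.2/18.6 = 8.2366.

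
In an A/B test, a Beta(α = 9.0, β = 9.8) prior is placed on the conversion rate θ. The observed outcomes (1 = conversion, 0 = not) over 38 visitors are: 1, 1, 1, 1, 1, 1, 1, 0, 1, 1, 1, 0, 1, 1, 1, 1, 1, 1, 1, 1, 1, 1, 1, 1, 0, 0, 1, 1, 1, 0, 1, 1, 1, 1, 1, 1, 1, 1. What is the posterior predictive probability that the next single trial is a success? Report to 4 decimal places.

The Beta prior is conjugate to a Binomial/Bernoulli likelihood; the update adds successes to α and failures to β.
Posterior: Beta(α+k, β+n−k) = Beta(9.0+33, 9.8+5) = Beta(42.0, 14.8).
For a single future Bernoulli trial, P(success | data) = α/(α+β) = 0.7394.

0.7394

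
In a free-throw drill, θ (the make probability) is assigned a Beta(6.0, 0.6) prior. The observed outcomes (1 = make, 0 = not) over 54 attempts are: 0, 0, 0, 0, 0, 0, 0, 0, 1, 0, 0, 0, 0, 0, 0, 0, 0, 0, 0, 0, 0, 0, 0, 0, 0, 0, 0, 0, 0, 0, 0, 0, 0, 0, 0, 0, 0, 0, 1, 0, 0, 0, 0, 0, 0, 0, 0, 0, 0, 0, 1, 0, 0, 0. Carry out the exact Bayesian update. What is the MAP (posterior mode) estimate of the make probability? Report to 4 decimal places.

The Beta prior is conjugate to a Binomial/Bernoulli likelihood; the update adds successes to α and failures to β.
Posterior: Beta(α+k, β+n−k) = Beta(6.0+3, 0.6+51) = Beta(9.0, 51.6).
Mode of Beta(a,b) for a,b>1 is (a−1)/(a+b−2) = 8.0/58.6 = 0.1365.

0.1365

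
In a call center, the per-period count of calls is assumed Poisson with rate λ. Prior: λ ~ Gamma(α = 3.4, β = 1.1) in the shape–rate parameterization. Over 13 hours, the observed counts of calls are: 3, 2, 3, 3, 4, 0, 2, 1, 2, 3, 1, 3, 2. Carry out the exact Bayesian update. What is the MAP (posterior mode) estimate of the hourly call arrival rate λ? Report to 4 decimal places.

2.2270

With a Gamma(shape α, rate β) prior, the Poisson likelihood is conjugate: the posterior is Gamma(α + ΣXᵢ, β + n).
Sum of counts S = 29 over n = 13 hours.
Posterior: Gamma(α+S, β+n) = Gamma(3.4+29, 1.1+13) = Gamma(32.4, 14.1).
Mode of Gamma(α,β) for α≥1 is (α−1)/β = 31.4/14.1 = 2.2270.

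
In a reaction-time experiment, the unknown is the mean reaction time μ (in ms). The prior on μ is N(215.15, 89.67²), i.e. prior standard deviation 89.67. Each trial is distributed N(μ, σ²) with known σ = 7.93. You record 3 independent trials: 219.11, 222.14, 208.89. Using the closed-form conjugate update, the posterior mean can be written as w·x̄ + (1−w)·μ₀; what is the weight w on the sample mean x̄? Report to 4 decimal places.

For Normal data with known variance σ², a Normal(μ₀, σ₀²) prior on μ is conjugate. Posterior precision = 1/σ₀² + n/σ²; posterior mean is the precision-weighted average of μ₀ and x̄.
σ₀² = 89.67² = 8040.7089, σ² = 7.93² = 62.8849. Prior precision 1/σ₀² = 1/8040.7089; data precision n/σ² = 3/62.8849.
w = (n/σ²)/(1/σ₀² + n/σ²) = n·σ₀²/(σ² + n·σ₀²) = 3·8040.7089/(62.8849 + 3·8040.7089) = 24122.1267/24185.0116 = 0.9974.

0.9974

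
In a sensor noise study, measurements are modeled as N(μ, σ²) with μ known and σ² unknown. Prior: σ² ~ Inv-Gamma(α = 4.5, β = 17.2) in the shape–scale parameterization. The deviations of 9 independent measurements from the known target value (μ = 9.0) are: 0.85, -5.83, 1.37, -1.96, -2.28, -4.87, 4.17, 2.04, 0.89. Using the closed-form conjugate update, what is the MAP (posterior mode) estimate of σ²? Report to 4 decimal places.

With known mean μ and an Inverse-Gamma(α, β) prior on σ², the Normal likelihood is conjugate: posterior is Inv-Gamma(α + n/2, β + Σ(xᵢ−μ)²/2).
Σ(xᵢ−μ)² = (0.85)² + (-5.83)² + (1.37)² + (-1.96)² + (-2.28)² + (-4.87)² + (4.17)² + (2.04)² + (0.89)² = 91.6878.
Posterior: Inv-Gamma(4.5 + 9/2, 17.2 + 91.6878/2) = Inv-Gamma(9.00, 63.04390).
Mode = β/(α+1) = 63.04390/10.00 = 6.3044.

6.3044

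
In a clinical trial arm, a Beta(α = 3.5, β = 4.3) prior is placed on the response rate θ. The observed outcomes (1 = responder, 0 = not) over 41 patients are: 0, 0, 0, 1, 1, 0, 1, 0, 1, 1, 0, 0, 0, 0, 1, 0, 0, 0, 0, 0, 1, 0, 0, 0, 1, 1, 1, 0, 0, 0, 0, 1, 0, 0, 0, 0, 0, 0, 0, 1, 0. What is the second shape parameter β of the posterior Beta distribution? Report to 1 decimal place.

33.3

The Beta prior is conjugate to a Binomial/Bernoulli likelihood; the update adds successes to α and failures to β.
Posterior: Beta(α+k, β+n−k) = Beta(3.5+12, 4.3+29) = Beta(15.5, 33.3).
Posterior β = 33.3.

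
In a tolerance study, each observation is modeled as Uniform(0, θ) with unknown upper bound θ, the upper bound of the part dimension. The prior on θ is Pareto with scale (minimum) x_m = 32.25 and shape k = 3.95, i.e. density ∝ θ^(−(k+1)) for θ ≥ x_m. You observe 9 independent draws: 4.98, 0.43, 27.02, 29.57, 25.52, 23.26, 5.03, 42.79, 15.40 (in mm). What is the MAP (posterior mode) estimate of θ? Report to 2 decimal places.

A Pareto(scale x_m, shape k) prior on the upper bound θ of Uniform(0, θ) is conjugate: posterior is Pareto(max(x_m, max xᵢ), k + n).
Sample maximum = 42.79; prior scale x_m = 32.25 → posterior scale = max = 42.79.
Posterior shape = 3.95 + 9 = 12.95.
The Pareto density is decreasing on [x_m, ∞), so the mode is x_m = 42.79.

42.79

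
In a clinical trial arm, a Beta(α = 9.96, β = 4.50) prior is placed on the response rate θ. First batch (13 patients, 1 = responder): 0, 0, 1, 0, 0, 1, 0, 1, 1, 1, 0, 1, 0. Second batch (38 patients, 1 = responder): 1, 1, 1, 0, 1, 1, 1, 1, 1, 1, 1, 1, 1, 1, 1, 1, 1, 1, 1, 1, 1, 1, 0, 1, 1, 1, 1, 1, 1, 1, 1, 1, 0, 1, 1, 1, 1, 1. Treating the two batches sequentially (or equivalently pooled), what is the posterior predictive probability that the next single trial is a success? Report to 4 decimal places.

0.7785

The Beta prior is conjugate to a Binomial/Bernoulli likelihood; the update adds successes to α and failures to β.
After batch 1: Beta(9.96+6, 4.50+7) = Beta(15.96, 11.50).
After batch 2: Beta(15.96+35, 11.50+3) = Beta(50.96, 14.50).
For a single future Bernoulli trial, P(success | data) = α/(α+β) = 0.7785.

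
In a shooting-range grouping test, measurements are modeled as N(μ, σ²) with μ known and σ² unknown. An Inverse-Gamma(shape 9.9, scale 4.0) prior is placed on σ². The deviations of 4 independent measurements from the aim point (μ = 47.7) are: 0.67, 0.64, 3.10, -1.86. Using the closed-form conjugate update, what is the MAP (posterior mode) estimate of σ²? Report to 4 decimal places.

0.8499

With known mean μ and an Inverse-Gamma(α, β) prior on σ², the Normal likelihood is conjugate: posterior is Inv-Gamma(α + n/2, β + Σ(xᵢ−μ)²/2).
Σ(xᵢ−μ)² = (0.67)² + (0.64)² + (3.10)² + (-1.86)² = 13.9281.
Posterior: Inv-Gamma(9.9 + 4/2, 4.0 + 13.9281/2) = Inv-Gamma(11.90, 10.96405).
Mode = β/(α+1) = 10.96405/12.90 = 0.8499.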